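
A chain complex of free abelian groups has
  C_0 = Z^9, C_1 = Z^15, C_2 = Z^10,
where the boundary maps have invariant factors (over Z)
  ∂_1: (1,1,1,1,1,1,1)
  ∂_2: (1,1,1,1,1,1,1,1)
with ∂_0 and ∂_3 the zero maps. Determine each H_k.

H_0 = Z^2,  H_1 = 0,  H_2 = Z^2.

H_0: b_0 = 9 − 0 − 7 = 2; torsion from ∂_1 factors > 1: none. So H_0 = Z^2.
H_1: b_1 = 15 − 7 − 8 = 0; torsion from ∂_2 factors > 1: none. So H_1 = 0.
H_2: b_2 = 10 − 8 − 0 = 2; torsion from ∂_3 factors > 1: none. So H_2 = Z^2.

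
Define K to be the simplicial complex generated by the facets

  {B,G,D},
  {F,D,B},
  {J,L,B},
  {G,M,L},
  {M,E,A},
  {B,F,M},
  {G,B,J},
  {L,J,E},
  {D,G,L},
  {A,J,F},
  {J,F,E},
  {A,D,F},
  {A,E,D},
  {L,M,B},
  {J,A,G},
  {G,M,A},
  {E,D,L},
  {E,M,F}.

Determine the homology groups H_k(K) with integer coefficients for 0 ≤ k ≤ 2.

H_0 = Z,  H_1 = Z ⊕ Z/2,  H_2 = 0.

K has 9 vertices, 27 edges, 18 triangles.
rank ∂_0 = 0, rank ∂_1 = 8 ⇒ b_0 = 9 − 0 − 8 = 1; all invariant factors of ∂_1 are 1 so no torsion. So H_0 ≅ Z.
rank ∂_1 = 8, rank ∂_2 = 18 ⇒ b_1 = 27 − 8 − 18 = 1; ∂_2 has invariant factor(s) [2] giving torsion. So H_1 ≅ Z ⊕ Z/2.
rank ∂_2 = 18, rank ∂_3 = 0 ⇒ b_2 = 18 − 18 − 0 = 0. So H_2 ≅ 0.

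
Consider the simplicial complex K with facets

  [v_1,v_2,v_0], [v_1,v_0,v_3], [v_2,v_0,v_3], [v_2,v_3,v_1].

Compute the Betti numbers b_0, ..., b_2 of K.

b_0 = 1, b_1 = 0, b_2 = 1.

We work with the vertex ordering v_0 < v_1 < v_2 < v_3. The simplices of K, each written with vertices in increasing order, are:

  0-simplices (4): [v_0], [v_1], [v_2], [v_3]
  1-simplices (6): [v_0,v_1], [v_0,v_2], [v_0,v_3], [v_1,v_2], [v_1,v_3], [v_2,v_3]
  2-simplices (4): [v_0,v_1,v_2], [v_0,v_1,v_3], [v_0,v_2,v_3], [v_1,v_2,v_3]

so the chain groups are C_0 ≅ Z^4, C_1 ≅ Z^6, C_2 ≅ Z^4.

The boundary map ∂_1: C_1 → C_0 is given by ∂[p,q] = [q] − [p]. For instance
  ∂[v_2,v_3] = [v_3] − [v_2].
The resulting 4×6 matrix has rank 3, and its Smith normal form has invariant factors (1,1,1).

Boundary ∂_2: C_2 → C_1 maps a triangle to the signed sum of its edges. For instance
  ∂[v_0,v_1,v_2] = [v_1,v_2] − [v_0,v_2] + [v_0,v_1],
  ∂[v_0,v_1,v_3] = [v_1,v_3] − [v_0,v_3] + [v_0,v_1].
The resulting 6×4 matrix has rank 3, and its Smith normal form has invariant factors (1,1,1).

Now H_k = ker ∂_k / im ∂_{k+1}, so:

  H_0: rank C_0 − rank ∂_1 = 4 − 3 = 1, and the invariant factors of ∂_1 are all 1, so H_0 = Z.
  H_1: rank ker ∂_1 − rank ∂_2 = (6 − 3) − 3 = 0, and the invariant factors of ∂_2 are all 1, so H_1 = 0.
  H_2: rank ker ∂_2 − rank ∂_3 = (4 − 3) − 0 = 1, and there is no ∂_3, so H_2 = Z.

Hence the Betti numbers are b_0 = 1, b_1 = 0, b_2 = 1.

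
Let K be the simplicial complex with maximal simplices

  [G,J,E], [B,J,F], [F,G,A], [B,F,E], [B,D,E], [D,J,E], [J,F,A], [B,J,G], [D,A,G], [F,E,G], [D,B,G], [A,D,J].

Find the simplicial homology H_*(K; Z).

H_0 = Z,  H_1 = Z/2,  H_2 = 0.

K has 7 vertices, 18 edges, 12 triangles.
rank ∂_0 = 0, rank ∂_1 = 6 ⇒ b_0 = 7 − 0 − 6 = 1; all invariant factors of ∂_1 are 1 so no torsion. So H_0 ≅ Z.
rank ∂_1 = 6, rank ∂_2 = 12 ⇒ b_1 = 18 − 6 − 12 = 0; ∂_2 has invariant factor(s) [2] giving torsion. So H_1 ≅ Z/2.
rank ∂_2 = 12, rank ∂_3 = 0 ⇒ b_2 = 12 − 12 − 0 = 0. So H_2 ≅ 0.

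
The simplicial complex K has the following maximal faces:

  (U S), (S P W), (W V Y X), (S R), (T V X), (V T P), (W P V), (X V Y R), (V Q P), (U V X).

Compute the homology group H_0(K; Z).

Take the total order P < Q < R < S < T < U < V < W < X < Y on the vertex set. Then K (dimension 3) consists of the simplices:

  0-simplices (10): P, Q, R, S, T, U, V, W, X, Y
  1-simplices (22): PQ, PS, PT, PV, PW, QV, RS, RV, RX, RY, SU, SW, TV, TX, UV, UX, VW, VX, VY, WX, WY, XY
  2-simplices (13): PQV, PSW, PTV, PVW, RVX, RVY, RXY, TVX, UVX, VWX, VWY, VXY, WXY
  3-simplices (2): RVXY, VWXY

Hence C_0 ≅ Z^10, C_1 ≅ Z^22, C_2 ≅ Z^13, C_3 ≅ Z^2.

Boundary ∂_1: C_1 → C_0 sends each edge [p,q] (with p < q) to q − p.
This gives a 10×22 integer matrix of rank 9; reducing to Smith normal form yields diagonal entries (1,1,1,1,1,1,1,1,1).

∂_2: C_2 → C_1 sends each 2-simplex [p,q,r] to [q,r] − [p,r] + [p,q]. For instance
  ∂VXY = XY − VY + VX,
  ∂PTV = TV − PV + PT.
This gives a 22×13 integer matrix of rank 11; reducing to Smith normal form yields diagonal entries (1,1,1,1,1,1,1,1,1,1,1).

Boundary ∂_3: C_3 → C_2 sends each 3-simplex σ to the alternating sum Σ_i (−1)^i (σ with its i-th vertex removed). For instance
  ∂VWXY = WXY − VXY + VWY − VWX,
  ∂RVXY = VXY − RXY + RVY − RVX.
This gives a 13×2 integer matrix of rank 2; reducing to Smith normal form yields diagonal entries (1,1).

Computing H_k = (kernel of ∂_k) / (image of ∂_{k+1}):

  H_0: rank C_0 − rank ∂_1 = 10 − 9 = 1, and the invariant factors of ∂_1 are all 1, so H_0 = Z.

H_0 ≅ Z.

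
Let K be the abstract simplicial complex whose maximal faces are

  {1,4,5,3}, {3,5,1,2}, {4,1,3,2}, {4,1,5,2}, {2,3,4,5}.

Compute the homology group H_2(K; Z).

Order the vertices as 1 < 2 < 3 < 4 < 5. Listing each simplex with vertices in this order, K has dimension 3 with simplices:

  0-simplices (5): [1], [2], [3], [4], [5]
  1-simplices (10): [1,2], [1,3], [1,4], [1,5], [2,3], [2,4], [2,5], [3,4], [3,5], [4,5]
  2-simplices (10): [1,2,3], [1,2,4], [1,2,5], [1,3,4], [1,3,5], [1,4,5], [2,3,4], [2,3,5], [2,4,5], [3,4,5]
  3-simplices (5): [1,2,3,4], [1,2,3,5], [1,2,4,5], [1,3,4,5], [2,3,4,5]

Hence C_0 ≅ Z^5, C_1 ≅ Z^10, C_2 ≅ Z^10, C_3 ≅ Z^5.

∂_1: C_1 → C_0 maps an edge to its endpoints' difference, ∂[p,q] = q − p.
As a 5×10 matrix over Z this has rank 4, with invariant factors (1,1,1,1).

∂_2: C_2 → C_1 acts by ∂[p,q,r] = [q,r] − [p,r] + [p,q]. For instance
  ∂[2,4,5] = [4,5] − [2,5] + [2,4],
  ∂[2,3,4] = [3,4] − [2,4] + [2,3].
The 10×10 boundary matrix has rank 6 and Smith normal form diag(1,1,1,1,1,1).

The boundary map ∂_3: C_3 → C_2 sends each 3-simplex σ to the alternating sum Σ_i (−1)^i (σ with its i-th vertex removed). For instance
  ∂[1,2,3,4] = [2,3,4] − [1,3,4] + [1,2,4] − [1,2,3],
  ∂[1,2,3,5] = [2,3,5] − [1,3,5] + [1,2,5] − [1,2,3].
This gives a 10×5 integer matrix of rank 4; reducing to Smith normal form yields diagonal entries (1,1,1,1).

Now H_k = ker ∂_k / im ∂_{k+1}, so:

  H_2: rank ker ∂_2 − rank ∂_3 = (10 − 6) − 4 = 0, and the invariant factors of ∂_3 are all 1, so H_2 = 0.

H_2 = 0.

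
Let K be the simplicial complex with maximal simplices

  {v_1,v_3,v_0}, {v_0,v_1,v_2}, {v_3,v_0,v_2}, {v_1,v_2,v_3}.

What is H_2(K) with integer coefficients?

Order the vertices as v_0 < v_1 < v_2 < v_3. Listing each simplex with vertices in this order, K has dimension 2 with simplices:

  0-simplices (4): [v_0], [v_1], [v_2], [v_3]
  1-simplices (6): [v_0,v_1], [v_0,v_2], [v_0,v_3], [v_1,v_2], [v_1,v_3], [v_2,v_3]
  2-simplices (4): [v_0,v_1,v_2], [v_0,v_1,v_3], [v_0,v_2,v_3], [v_1,v_2,v_3]

giving chain groups C_0 ≅ Z^4, C_1 ≅ Z^6, C_2 ≅ Z^4.

The boundary map ∂_1: C_1 → C_0 maps an edge to its endpoints' difference, ∂[p,q] = q − p.
This gives a 4×6 integer matrix of rank 3; reducing to Smith normal form yields diagonal entries (1,1,1).

The boundary map ∂_2: C_2 → C_1 acts by ∂[p,q,r] = [q,r] − [p,r] + [p,q]. For instance
  ∂[v_1,v_2,v_3] = [v_2,v_3] − [v_1,v_3] + [v_1,v_2],
  ∂[v_0,v_2,v_3] = [v_2,v_3] − [v_0,v_3] + [v_0,v_2].
As a 6×4 matrix over Z this has rank 3, with invariant factors (1,1,1).

Now H_k = ker ∂_k / im ∂_{k+1}, so:

  H_2: rank ker ∂_2 − rank ∂_3 = (4 − 3) − 0 = 1, and there is no ∂_3, so H_2 ≅ Z.

H_2 = Z.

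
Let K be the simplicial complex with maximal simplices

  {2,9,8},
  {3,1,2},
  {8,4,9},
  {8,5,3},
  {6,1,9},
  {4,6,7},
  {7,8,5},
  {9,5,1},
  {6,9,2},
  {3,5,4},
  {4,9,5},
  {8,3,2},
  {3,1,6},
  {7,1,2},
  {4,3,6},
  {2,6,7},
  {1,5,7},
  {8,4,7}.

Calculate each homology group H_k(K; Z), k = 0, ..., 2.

Take the total order 1 < 2 < 3 < 4 < 5 < 6 < 7 < 8 < 9 on the vertex set. Then K (dimension 2) consists of the simplices:

  0-simplices (9): [1], [2], [3], [4], [5], [6], [7], [8], [9]
  1-simplices (27): (27 of them)
  2-simplices (18): [1,2,3], [1,2,7], [1,3,6], [1,5,7], [1,5,9], [1,6,9], [2,3,8], [2,6,7], [2,6,9], [2,8,9], [3,4,5], [3,4,6], [3,5,8], [4,5,9], [4,6,7], [4,7,8], [4,8,9], [5,7,8]

Hence C_0 ≅ Z^9, C_1 ≅ Z^27, C_2 ≅ Z^18.

Boundary ∂_1: C_1 → C_0 sends each edge [p,q] (with p < q) to q − p.
This gives a 9×27 integer matrix of rank 8; reducing to Smith normal form yields diagonal entries (1,1,1,1,1,1,1,1).

∂_2: C_2 → C_1 sends each 2-simplex [p,q,r] to [q,r] − [p,r] + [p,q]. For instance
  ∂[2,3,8] = [3,8] − [2,8] + [2,3],
  ∂[1,6,9] = [6,9] − [1,9] + [1,6].
The resulting 27×18 matrix has rank 18, and its Smith normal form has invariant factors (1,1,1,1,1,1,1,1,1,1,1,1,1,1,1,1,1,2).

From H_k ≅ ker(∂_k) / im(∂_{k+1}) we obtain:

  H_0: rank C_0 − rank ∂_1 = 9 − 8 = 1, and the invariant factors of ∂_1 are all 1, so H_0 = Z.
  H_1: rank ker ∂_1 − rank ∂_2 = (27 − 8) − 18 = 1, and ∂_2 has invariant factor 2 > 1, so H_1 = Z ⊕ Z/2.
  H_2: rank ker ∂_2 − rank ∂_3 = (18 − 18) − 0 = 0, and there is no ∂_3, so H_2 = 0.

H_0 = Z,  H_1 = Z ⊕ Z/2,  H_2 = 0.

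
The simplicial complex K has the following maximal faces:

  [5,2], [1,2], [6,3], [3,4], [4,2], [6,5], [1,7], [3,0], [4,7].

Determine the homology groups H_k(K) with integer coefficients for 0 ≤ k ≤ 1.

H_0 = Z,  H_1 = Z^2.

Take the total order 0 < 1 < 2 < 3 < 4 < 5 < 6 < 7 on the vertex set. Then K (dimension 1) consists of the simplices:

  0-simplices (8): [0], [1], [2], [3], [4], [5], [6], [7]
  1-simplices (9): [0,3], [1,2], [1,7], [2,4], [2,5], [3,4], [3,6], [4,7], [5,6]

giving chain groups C_0 ≅ Z^8, C_1 ≅ Z^9.

Boundary ∂_1: C_1 → C_0 is given by ∂[p,q] = [q] − [p].
The 8×9 boundary matrix has rank 7 and Smith normal form diag(1,1,1,1,1,1,1).

Reading off H_k = ker ∂_k / im ∂_{k+1}:

  H_0: rank C_0 − rank ∂_1 = 8 − 7 = 1, and the invariant factors of ∂_1 are all 1, so H_0 ≅ Z.
  H_1: rank ker ∂_1 − rank ∂_2 = (9 − 7) − 0 = 2, and there is no ∂_2, so H_1 ≅ Z^2.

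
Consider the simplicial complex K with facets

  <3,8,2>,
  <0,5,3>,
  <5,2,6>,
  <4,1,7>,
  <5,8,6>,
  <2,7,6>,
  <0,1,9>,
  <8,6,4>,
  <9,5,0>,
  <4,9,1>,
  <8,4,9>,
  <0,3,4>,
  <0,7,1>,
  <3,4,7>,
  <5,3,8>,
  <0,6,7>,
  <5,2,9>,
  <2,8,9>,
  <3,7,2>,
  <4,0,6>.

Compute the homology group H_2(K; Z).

K has 10 vertices, 30 edges, 20 triangles.
rank ∂_2 = 20, rank ∂_3 = 0 ⇒ b_2 = 20 − 20 − 0 = 0. So H_2 = 0.

H_2 ≅ 0.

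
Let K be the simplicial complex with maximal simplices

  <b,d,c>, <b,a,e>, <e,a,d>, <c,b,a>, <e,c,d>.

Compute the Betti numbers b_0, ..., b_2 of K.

b_0 = 1, b_1 = 1, b_2 = 0.

Fix the vertex order a < b < c < d < e and write every simplex with vertices in increasing order. Then dim K = 2 and the simplices of K are:

  0-simplices (5): a, b, c, d, e
  1-simplices (10): ab, ac, ad, ae, bc, bd, be, cd, ce, de
  2-simplices (5): abc, abe, ade, bcd, cde

so the chain groups are C_0 ≅ Z^5, C_1 ≅ Z^10, C_2 ≅ Z^5.

The boundary map ∂_1: C_1 → C_0 maps an edge to its endpoints' difference, ∂[p,q] = q − p. For instance
  ∂de = e − d.
The 5×10 boundary matrix has rank 4 and Smith normal form diag(1,1,1,1).

∂_2: C_2 → C_1 acts by ∂[p,q,r] = [q,r] − [p,r] + [p,q]. For instance
  ∂cde = de − ce + cd,
  ∂ade = de − ae + ad.
This gives a 10×5 integer matrix of rank 5; reducing to Smith normal form yields diagonal entries (1,1,1,1,1).

Computing H_k = (kernel of ∂_k) / (image of ∂_{k+1}):

  H_0: rank C_0 − rank ∂_1 = 5 − 4 = 1, and the invariant factors of ∂_1 are all 1, so H_0 ≅ Z.
  H_1: rank ker ∂_1 − rank ∂_2 = (10 − 4) − 5 = 1, and the invariant factors of ∂_2 are all 1, so H_1 ≅ Z.
  H_2: rank ker ∂_2 − rank ∂_3 = (5 − 5) − 0 = 0, and there is no ∂_3, so H_2 ≅ 0.

Hence the Betti numbers are b_0 = 1, b_1 = 1, b_2 = 0.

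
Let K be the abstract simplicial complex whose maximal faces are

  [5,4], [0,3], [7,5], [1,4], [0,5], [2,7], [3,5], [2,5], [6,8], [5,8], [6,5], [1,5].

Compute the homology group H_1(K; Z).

Fix the vertex order 0 < 1 < 2 < 3 < 4 < 5 < 6 < 7 < 8 and write every simplex with vertices in increasing order. Then dim K = 1 and the simplices of K are:

  0-simplices (9): [0], [1], [2], [3], [4], [5], [6], [7], [8]
  1-simplices (12): [0,3], [0,5], [1,4], [1,5], [2,5], [2,7], [3,5], [4,5], [5,6], [5,7], [5,8], [6,8]

giving chain groups C_0 ≅ Z^9, C_1 ≅ Z^12.

∂_1: C_1 → C_0 is given by ∂[p,q] = [q] − [p].
As a 9×12 matrix over Z this has rank 8, with invariant factors (1,1,1,1,1,1,1,1).

Computing H_k = (kernel of ∂_k) / (image of ∂_{k+1}):

  H_1: rank ker ∂_1 − rank ∂_2 = (12 − 8) − 0 = 4, and there is no ∂_2, so H_1 ≅ Z^4.

H_1 ≅ Z^4.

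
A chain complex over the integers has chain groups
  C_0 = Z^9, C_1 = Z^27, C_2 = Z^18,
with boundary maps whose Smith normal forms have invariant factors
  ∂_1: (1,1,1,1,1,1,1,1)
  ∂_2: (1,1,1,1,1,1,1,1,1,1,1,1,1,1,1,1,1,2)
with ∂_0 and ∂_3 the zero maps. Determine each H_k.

H_0: b_0 = 9 − 0 − 8 = 1; torsion from ∂_1 factors > 1: none. So H_0 = Z.
H_1: b_1 = 27 − 8 − 18 = 1; torsion from ∂_2 factors > 1: [2]. So H_1 = Z ⊕ Z_2.
H_2: b_2 = 18 − 18 − 0 = 0; torsion from ∂_3 factors > 1: none. So H_2 = 0.

H_0 = Z,  H_1 = Z ⊕ Z_2,  H_2 = 0.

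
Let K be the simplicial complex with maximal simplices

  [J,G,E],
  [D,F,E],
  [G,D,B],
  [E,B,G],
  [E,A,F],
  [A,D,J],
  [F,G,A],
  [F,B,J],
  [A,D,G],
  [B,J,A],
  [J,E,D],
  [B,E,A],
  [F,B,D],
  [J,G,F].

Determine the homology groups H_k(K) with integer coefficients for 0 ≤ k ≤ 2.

Take the total order A < B < D < E < F < G < J on the vertex set. Then K (dimension 2) consists of the simplices:

  0-simplices (7): A, B, D, E, F, G, J
  1-simplices (21): AB, AD, AE, AF, AG, AJ, BD, BE, BF, BG, BJ, DE, DF, DG, DJ, EF, EG, EJ, FG, FJ, GJ
  2-simplices (14): ABE, ABJ, ADG, ADJ, AEF, AFG, BDF, BDG, BEG, BFJ, DEF, DEJ, EGJ, FGJ

Hence C_0 ≅ Z^7, C_1 ≅ Z^21, C_2 ≅ Z^14.

The boundary map ∂_1: C_1 → C_0 is given by ∂[p,q] = [q] − [p]. For instance
  ∂AJ = J − A.
As a 7×21 matrix over Z this has rank 6, with invariant factors (1,1,1,1,1,1).

Boundary ∂_2: C_2 → C_1 maps a triangle to the signed sum of its edges. For instance
  ∂AEF = EF − AF + AE,
  ∂AFG = FG − AG + AF.
As a 21×14 matrix over Z this has rank 13, with invariant factors (1,1,1,1,1,1,1,1,1,1,1,1,1).

Reading off H_k = ker ∂_k / im ∂_{k+1}:

  H_0: rank C_0 − rank ∂_1 = 7 − 6 = 1, and the invariant factors of ∂_1 are all 1, so H_0 = Z.
  H_1: rank ker ∂_1 − rank ∂_2 = (21 − 6) − 13 = 2, and the invariant factors of ∂_2 are all 1, so H_1 = Z^2.
  H_2: rank ker ∂_2 − rank ∂_3 = (14 − 13) − 0 = 1, and there is no ∂_3, so H_2 = Z.

As a check, the Euler characteristic is 7 − 21 + 14 = 0, which agrees with 1 − 2 + 1 = 0.
(K is a triangulation of the torus T^2.)

H_0 ≅ Z,  H_1 ≅ Z^2,  H_2 ≅ Z.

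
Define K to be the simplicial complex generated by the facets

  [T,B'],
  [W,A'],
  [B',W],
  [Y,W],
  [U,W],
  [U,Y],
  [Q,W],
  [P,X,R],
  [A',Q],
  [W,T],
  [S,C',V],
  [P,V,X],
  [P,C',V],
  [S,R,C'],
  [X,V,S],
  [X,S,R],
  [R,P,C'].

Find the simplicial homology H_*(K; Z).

Take the total order P < Q < R < S < T < U < V < W < X < Y < A' < B' < C' on the vertex set. Then K (dimension 2) consists of the simplices:

  0-simplices (13): [P], [Q], [R], [S], [T], [U], [V], [W], [X], [Y], [A'], [B'], [C']
  1-simplices (21): [P,R], [P,V], [P,X], [P,C'], [Q,W], [Q,A'], [R,S], [R,X], [R,C'], [S,V], [S,X], [S,C'], [T,W], [T,B'], [U,W], [U,Y], [V,X], [V,C'], [W,Y], [W,A'], [W,B']
  2-simplices (8): [P,R,X], [P,R,C'], [P,V,X], [P,V,C'], [R,S,X], [R,S,C'], [S,V,X], [S,V,C']

so the chain groups are C_0 ≅ Z^13, C_1 ≅ Z^21, C_2 ≅ Z^8.

Boundary ∂_1: C_1 → C_0 is given by ∂[p,q] = [q] − [p].
The resulting 13×21 matrix has rank 11, and its Smith normal form has invariant factors (1,1,1,1,1,1,1,1,1,1,1).

The boundary map ∂_2: C_2 → C_1 acts by ∂[p,q,r] = [q,r] − [p,r] + [p,q]. For instance
  ∂[P,V,X] = [V,X] − [P,X] + [P,V],
  ∂[P,R,X] = [R,X] − [P,X] + [P,R].
This gives a 21×8 integer matrix of rank 7; reducing to Smith normal form yields diagonal entries (1,1,1,1,1,1,1).

From H_k ≅ ker(∂_k) / im(∂_{k+1}) we obtain:

  H_0: rank C_0 − rank ∂_1 = 13 − 11 = 2, and the invariant factors of ∂_1 are all 1, so H_0 = Z^2.
  H_1: rank ker ∂_1 − rank ∂_2 = (21 − 11) − 7 = 3, and the invariant factors of ∂_2 are all 1, so H_1 = Z^3.
  H_2: rank ker ∂_2 − rank ∂_3 = (8 − 7) − 0 = 1, and there is no ∂_3, so H_2 = Z.

H_0 ≅ Z^2,  H_1 ≅ Z^3,  H_2 ≅ Z.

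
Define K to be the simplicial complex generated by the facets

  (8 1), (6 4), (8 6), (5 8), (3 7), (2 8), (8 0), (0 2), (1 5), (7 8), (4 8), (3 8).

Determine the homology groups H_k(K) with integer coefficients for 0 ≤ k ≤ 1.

H_0 ≅ Z,  H_1 ≅ Z^4.

Take the total order 0 < 1 < 2 < 3 < 4 < 5 < 6 < 7 < 8 on the vertex set. Then K (dimension 1) consists of the simplices:

  0-simplices (9): [0], [1], [2], [3], [4], [5], [6], [7], [8]
  1-simplices (12): [0,2], [0,8], [1,5], [1,8], [2,8], [3,7], [3,8], [4,6], [4,8], [5,8], [6,8], [7,8]

so the chain groups are C_0 ≅ Z^9, C_1 ≅ Z^12.

Boundary ∂_1: C_1 → C_0 maps an edge to its endpoints' difference, ∂[p,q] = q − p. For instance
  ∂[0,2] = [2] − [0].
The 9×12 boundary matrix has rank 8 and Smith normal form diag(1,1,1,1,1,1,1,1).

Now H_k = ker ∂_k / im ∂_{k+1}, so:

  H_0: rank C_0 − rank ∂_1 = 9 − 8 = 1, and the invariant factors of ∂_1 are all 1, so H_0 = Z.
  H_1: rank ker ∂_1 − rank ∂_2 = (12 − 8) − 0 = 4, and there is no ∂_2, so H_1 = Z^4.

As a check, the Euler characteristic is 9 − 12 = -3, which agrees with 1 − 4 = -3.
(K is a triangulation of a wedge of 4 circles.)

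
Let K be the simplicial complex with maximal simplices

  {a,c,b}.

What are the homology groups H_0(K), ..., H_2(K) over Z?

We work with the vertex ordering a < b < c. The simplices of K, each written with vertices in increasing order, are:

  0-simplices (3): a, b, c
  1-simplices (3): ab, ac, bc
  2-simplices (1): abc

so the chain groups are C_0 ≅ Z^3, C_1 ≅ Z^3, C_2 ≅ Z^1.

∂_1: C_1 → C_0 maps an edge to its endpoints' difference, ∂[p,q] = q − p.
The 3×3 boundary matrix has rank 2 and Smith normal form diag(1,1).

Boundary ∂_2: C_2 → C_1 sends each 2-simplex [p,q,r] to [q,r] − [p,r] + [p,q]. For instance
  ∂abc = bc − ac + ab.
As a 3×1 matrix over Z this has rank 1, with invariant factors (1).

Computing H_k = (kernel of ∂_k) / (image of ∂_{k+1}):

  H_0: rank C_0 − rank ∂_1 = 3 − 2 = 1, and the invariant factors of ∂_1 are all 1, so H_0 = Z.
  H_1: rank ker ∂_1 − rank ∂_2 = (3 − 2) − 1 = 0, and the invariant factors of ∂_2 are all 1, so H_1 = 0.
  H_2: rank ker ∂_2 − rank ∂_3 = (1 − 1) − 0 = 0, and there is no ∂_3, so H_2 = 0.

H_0 ≅ Z,  H_1 = 0,  H_2 = 0.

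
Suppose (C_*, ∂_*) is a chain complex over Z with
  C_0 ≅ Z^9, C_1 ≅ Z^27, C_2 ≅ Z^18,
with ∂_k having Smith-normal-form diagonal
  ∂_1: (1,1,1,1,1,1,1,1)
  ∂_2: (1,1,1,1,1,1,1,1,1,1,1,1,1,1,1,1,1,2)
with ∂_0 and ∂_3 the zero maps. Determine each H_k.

H_0 ≅ Z,  H_1 ≅ Z ⊕ Z/2,  H_2 = 0.

H_0: b_0 = 9 − 0 − 8 = 1; torsion from ∂_1 factors > 1: none. So H_0 ≅ Z.
H_1: b_1 = 27 − 8 − 18 = 1; torsion from ∂_2 factors > 1: [2]. So H_1 ≅ Z ⊕ Z/2.
H_2: b_2 = 18 − 18 − 0 = 0; torsion from ∂_3 factors > 1: none. So H_2 ≅ 0.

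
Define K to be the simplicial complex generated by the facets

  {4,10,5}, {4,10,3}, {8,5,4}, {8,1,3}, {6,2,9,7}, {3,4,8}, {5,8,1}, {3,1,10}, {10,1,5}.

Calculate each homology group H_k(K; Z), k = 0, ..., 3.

H_0 ≅ Z^2,  H_1 = 0,  H_2 ≅ Z,  H_3 = 0.

Fix the vertex order 1 < 2 < 3 < 4 < 5 < 6 < 7 < 8 < 9 < 10 and write every simplex with vertices in increasing order. Then dim K = 3 and the simplices of K are:

  0-simplices (10): [1], [2], [3], [4], [5], [6], [7], [8], [9], [10]
  1-simplices (18): [1,3], [1,5], [1,8], [1,10], [2,6], [2,7], [2,9], [3,4], [3,8], [3,10], [4,5], [4,8], [4,10], [5,8], [5,10], [6,7], [6,9], [7,9]
  2-simplices (12): [1,3,8], [1,3,10], [1,5,8], [1,5,10], [2,6,7], [2,6,9], [2,7,9], [3,4,8], [3,4,10], [4,5,8], [4,5,10], [6,7,9]
  3-simplices (1): [2,6,7,9]

Hence C_0 ≅ Z^10, C_1 ≅ Z^18, C_2 ≅ Z^12, C_3 ≅ Z^1.

Boundary ∂_1: C_1 → C_0 sends each edge [p,q] (with p < q) to q − p.
The resulting 10×18 matrix has rank 8, and its Smith normal form has invariant factors (1,1,1,1,1,1,1,1).

Boundary ∂_2: C_2 → C_1 maps a triangle to the signed sum of its edges. For instance
  ∂[2,7,9] = [7,9] − [2,9] + [2,7],
  ∂[1,3,10] = [3,10] − [1,10] + [1,3].
The resulting 18×12 matrix has rank 10, and its Smith normal form has invariant factors (1,1,1,1,1,1,1,1,1,1).

Boundary ∂_3: C_3 → C_2 sends each 3-simplex σ to the alternating sum Σ_i (−1)^i (σ with its i-th vertex removed). For instance
  ∂[2,6,7,9] = [6,7,9] − [2,7,9] + [2,6,9] − [2,6,7].
The 12×1 boundary matrix has rank 1 and Smith normal form diag(1).

Now H_k = ker ∂_k / im ∂_{k+1}, so:

  H_0: rank C_0 − rank ∂_1 = 10 − 8 = 2, and the invariant factors of ∂_1 are all 1, so H_0 = Z^2.
  H_1: rank ker ∂_1 − rank ∂_2 = (18 − 8) − 10 = 0, and the invariant factors of ∂_2 are all 1, so H_1 = 0.
  H_2: rank ker ∂_2 − rank ∂_3 = (12 − 10) − 1 = 1, and the invariant factors of ∂_3 are all 1, so H_2 = Z.
  H_3: rank ker ∂_3 − rank ∂_4 = (1 − 1) − 0 = 0, and there is no ∂_4, so H_3 = 0.

(K is a triangulation of the disjoint union of the 2-sphere S^2 and the 3-simplex.)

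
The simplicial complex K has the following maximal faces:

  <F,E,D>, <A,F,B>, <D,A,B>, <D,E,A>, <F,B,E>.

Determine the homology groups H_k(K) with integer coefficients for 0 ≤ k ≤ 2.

H_0 = Z,  H_1 = Z,  H_2 = 0.

K has 5 vertices, 10 edges, 5 triangles.
rank ∂_0 = 0, rank ∂_1 = 4 ⇒ b_0 = 5 − 0 − 4 = 1; all invariant factors of ∂_1 are 1 so no torsion. So H_0 = Z.
rank ∂_1 = 4, rank ∂_2 = 5 ⇒ b_1 = 10 − 4 − 5 = 1; all invariant factors of ∂_2 are 1 so no torsion. So H_1 = Z.
rank ∂_2 = 5, rank ∂_3 = 0 ⇒ b_2 = 5 − 5 − 0 = 0. So H_2 = 0.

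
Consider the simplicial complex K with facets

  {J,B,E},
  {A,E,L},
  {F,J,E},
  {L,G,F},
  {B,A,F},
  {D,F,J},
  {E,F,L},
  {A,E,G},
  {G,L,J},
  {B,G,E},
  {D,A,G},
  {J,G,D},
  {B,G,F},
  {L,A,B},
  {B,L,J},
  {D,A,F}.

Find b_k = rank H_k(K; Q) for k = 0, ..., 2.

Take the total order A < B < D < E < F < G < J < L on the vertex set. Then K (dimension 2) consists of the simplices:

  0-simplices (8): A, B, D, E, F, G, J, L
  1-simplices (24): AB, AD, AE, AF, AG, AL, BE, BF, BG, BJ, BL, DF, DG, DJ, EF, EG, EJ, EL, FG, FJ, FL, GJ, GL, JL
  2-simplices (16): ABF, ABL, ADF, ADG, AEG, AEL, BEG, BEJ, BFG, BJL, DFJ, DGJ, EFJ, EFL, FGL, GJL

so the chain groups are C_0 ≅ Z^8, C_1 ≅ Z^24, C_2 ≅ Z^16.

Boundary ∂_1: C_1 → C_0 is given by ∂[p,q] = [q] − [p].
As a 8×24 matrix over Z this has rank 7, with invariant factors (1,1,1,1,1,1,1).

Boundary ∂_2: C_2 → C_1 maps a triangle to the signed sum of its edges. For instance
  ∂ABL = BL − AL + AB,
  ∂EFJ = FJ − EJ + EF.
The resulting 24×16 matrix has rank 15, and its Smith normal form has invariant factors (1,1,1,1,1,1,1,1,1,1,1,1,1,1,1).

From H_k ≅ ker(∂_k) / im(∂_{k+1}) we obtain:

  H_0: rank C_0 − rank ∂_1 = 8 − 7 = 1, and the invariant factors of ∂_1 are all 1, so H_0 = Z.
  H_1: rank ker ∂_1 − rank ∂_2 = (24 − 7) − 15 = 2, and the invariant factors of ∂_2 are all 1, so H_1 = Z^2.
  H_2: rank ker ∂_2 − rank ∂_3 = (16 − 15) − 0 = 1, and there is no ∂_3, so H_2 = Z.

(K is a triangulation of the torus T^2.)

Hence the Betti numbers are b_0 = 1, b_1 = 2, b_2 = 1.

b_0 = 1, b_1 = 2, b_2 = 1.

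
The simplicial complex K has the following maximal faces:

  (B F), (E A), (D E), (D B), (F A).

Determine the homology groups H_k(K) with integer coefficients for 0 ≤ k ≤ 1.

H_0 ≅ Z,  H_1 ≅ Z.

Order the vertices as A < B < D < E < F. Listing each simplex with vertices in this order, K has dimension 1 with simplices:

  0-simplices (5): A, B, D, E, F
  1-simplices (5): AE, AF, BD, BF, DE

Hence C_0 ≅ Z^5, C_1 ≅ Z^5.

The boundary map ∂_1: C_1 → C_0 is given by ∂[p,q] = [q] − [p].
The resulting 5×5 matrix has rank 4, and its Smith normal form has invariant factors (1,1,1,1).

From H_k ≅ ker(∂_k) / im(∂_{k+1}) we obtain:

  H_0: rank C_0 − rank ∂_1 = 5 − 4 = 1, and the invariant factors of ∂_1 are all 1, so H_0 = Z.
  H_1: rank ker ∂_1 − rank ∂_2 = (5 − 4) − 0 = 1, and there is no ∂_2, so H_1 = Z.

As a check, the Euler characteristic is 5 − 5 = 0, which agrees with 1 − 1 = 0.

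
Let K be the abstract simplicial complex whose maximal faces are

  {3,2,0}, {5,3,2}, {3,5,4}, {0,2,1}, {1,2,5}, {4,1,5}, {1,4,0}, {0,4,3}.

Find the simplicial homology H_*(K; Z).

Fix the vertex order 0 < 1 < 2 < 3 < 4 < 5 and write every simplex with vertices in increasing order. Then dim K = 2 and the simplices of K are:

  0-simplices (6): [0], [1], [2], [3], [4], [5]
  1-simplices (12): [0,1], [0,2], [0,3], [0,4], [1,2], [1,4], [1,5], [2,3], [2,5], [3,4], [3,5], [4,5]
  2-simplices (8): [0,1,2], [0,1,4], [0,2,3], [0,3,4], [1,2,5], [1,4,5], [2,3,5], [3,4,5]

Hence C_0 ≅ Z^6, C_1 ≅ Z^12, C_2 ≅ Z^8.

The boundary map ∂_1: C_1 → C_0 maps an edge to its endpoints' difference, ∂[p,q] = q − p. For instance
  ∂[2,3] = [3] − [2].
This gives a 6×12 integer matrix of rank 5; reducing to Smith normal form yields diagonal entries (1,1,1,1,1).

Boundary ∂_2: C_2 → C_1 sends each 2-simplex [p,q,r] to [q,r] − [p,r] + [p,q]. For instance
  ∂[1,2,5] = [2,5] − [1,5] + [1,2],
  ∂[0,1,2] = [1,2] − [0,2] + [0,1].
As a 12×8 matrix over Z this has rank 7, with invariant factors (1,1,1,1,1,1,1).

Reading off H_k = ker ∂_k / im ∂_{k+1}:

  H_0: rank C_0 − rank ∂_1 = 6 − 5 = 1, and the invariant factors of ∂_1 are all 1, so H_0 ≅ Z.
  H_1: rank ker ∂_1 − rank ∂_2 = (12 − 5) − 7 = 0, and the invariant factors of ∂_2 are all 1, so H_1 ≅ 0.
  H_2: rank ker ∂_2 − rank ∂_3 = (8 − 7) − 0 = 1, and there is no ∂_3, so H_2 ≅ Z.

H_0 ≅ Z,  H_1 = 0,  H_2 ≅ Z.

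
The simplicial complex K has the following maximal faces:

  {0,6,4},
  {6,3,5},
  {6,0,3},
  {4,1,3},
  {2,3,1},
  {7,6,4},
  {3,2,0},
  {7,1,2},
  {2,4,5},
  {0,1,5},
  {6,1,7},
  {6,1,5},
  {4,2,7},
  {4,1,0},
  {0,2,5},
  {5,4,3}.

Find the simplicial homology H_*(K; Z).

H_0 ≅ Z,  H_1 ≅ Z^2,  H_2 ≅ Z.

Fix the vertex order 0 < 1 < 2 < 3 < 4 < 5 < 6 < 7 and write every simplex with vertices in increasing order. Then dim K = 2 and the simplices of K are:

  0-simplices (8): [0], [1], [2], [3], [4], [5], [6], [7]
  1-simplices (24): (24 of them)
  2-simplices (16): [0,1,4], [0,1,5], [0,2,3], [0,2,5], [0,3,6], [0,4,6], [1,2,3], [1,2,7], [1,3,4], [1,5,6], [1,6,7], [2,4,5], [2,4,7], [3,4,5], [3,5,6], [4,6,7]

so the chain groups are C_0 ≅ Z^8, C_1 ≅ Z^24, C_2 ≅ Z^16.

The boundary map ∂_1: C_1 → C_0 sends each edge [p,q] (with p < q) to q − p.
The 8×24 boundary matrix has rank 7 and Smith normal form diag(1,1,1,1,1,1,1).

The boundary map ∂_2: C_2 → C_1 acts by ∂[p,q,r] = [q,r] − [p,r] + [p,q]. For instance
  ∂[0,2,5] = [2,5] − [0,5] + [0,2],
  ∂[3,5,6] = [5,6] − [3,6] + [3,5].
This gives a 24×16 integer matrix of rank 15; reducing to Smith normal form yields diagonal entries (1,1,1,1,1,1,1,1,1,1,1,1,1,1,1).

Reading off H_k = ker ∂_k / im ∂_{k+1}:

  H_0: rank C_0 − rank ∂_1 = 8 − 7 = 1, and the invariant factors of ∂_1 are all 1, so H_0 ≅ Z.
  H_1: rank ker ∂_1 − rank ∂_2 = (24 − 7) − 15 = 2, and the invariant factors of ∂_2 are all 1, so H_1 ≅ Z^2.
  H_2: rank ker ∂_2 − rank ∂_3 = (16 − 15) − 0 = 1, and there is no ∂_3, so H_2 ≅ Z.

As a check, the Euler characteristic is 8 − 24 + 16 = 0, which agrees with 1 − 2 + 1 = 0.
(K is a triangulation of the torus T^2.)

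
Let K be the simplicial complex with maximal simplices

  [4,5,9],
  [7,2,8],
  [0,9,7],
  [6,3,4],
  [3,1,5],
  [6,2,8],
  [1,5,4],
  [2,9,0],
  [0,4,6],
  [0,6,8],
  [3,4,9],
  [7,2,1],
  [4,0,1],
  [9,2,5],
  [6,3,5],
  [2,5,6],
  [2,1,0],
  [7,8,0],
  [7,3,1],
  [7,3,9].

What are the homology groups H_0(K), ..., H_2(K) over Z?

H_0 = Z,  H_1 = Z ⊕ Z_2,  H_2 = 0.

K has 10 vertices, 30 edges, 20 triangles.
rank ∂_0 = 0, rank ∂_1 = 9 ⇒ b_0 = 10 − 0 − 9 = 1; all invariant factors of ∂_1 are 1 so no torsion. So H_0 = Z.
rank ∂_1 = 9, rank ∂_2 = 20 ⇒ b_1 = 30 − 9 − 20 = 1; ∂_2 has invariant factor(s) [2] giving torsion. So H_1 = Z ⊕ Z_2.
rank ∂_2 = 20, rank ∂_3 = 0 ⇒ b_2 = 20 − 20 − 0 = 0. So H_2 = 0.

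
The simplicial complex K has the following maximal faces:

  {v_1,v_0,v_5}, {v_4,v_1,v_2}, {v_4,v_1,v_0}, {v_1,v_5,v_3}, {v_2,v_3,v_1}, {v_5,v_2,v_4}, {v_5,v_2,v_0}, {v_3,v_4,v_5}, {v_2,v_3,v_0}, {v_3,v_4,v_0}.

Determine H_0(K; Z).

We work with the vertex ordering v_0 < v_1 < v_2 < v_3 < v_4 < v_5. The simplices of K, each written with vertices in increasing order, are:

  0-simplices (6): [v_0], [v_1], [v_2], [v_3], [v_4], [v_5]
  1-simplices (15): (15 of them)
  2-simplices (10): [v_0,v_1,v_4], [v_0,v_1,v_5], [v_0,v_2,v_3], [v_0,v_2,v_5], [v_0,v_3,v_4], [v_1,v_2,v_3], [v_1,v_2,v_4], [v_1,v_3,v_5], [v_2,v_4,v_5], [v_3,v_4,v_5]

Hence C_0 ≅ Z^6, C_1 ≅ Z^15, C_2 ≅ Z^10.

∂_1: C_1 → C_0 is given by ∂[p,q] = [q] − [p].
This gives a 6×15 integer matrix of rank 5; reducing to Smith normal form yields diagonal entries (1,1,1,1,1).

The boundary map ∂_2: C_2 → C_1 maps a triangle to the signed sum of its edges. For instance
  ∂[v_2,v_4,v_5] = [v_4,v_5] − [v_2,v_5] + [v_2,v_4],
  ∂[v_0,v_3,v_4] = [v_3,v_4] − [v_0,v_4] + [v_0,v_3].
As a 15×10 matrix over Z this has rank 10, with invariant factors (1,1,1,1,1,1,1,1,1,2).

Now H_k = ker ∂_k / im ∂_{k+1}, so:

  H_0: rank C_0 − rank ∂_1 = 6 − 5 = 1, and the invariant factors of ∂_1 are all 1, so H_0 ≅ Z.

(K is a triangulation of the real projective plane RP^2.)

H_0 ≅ Z.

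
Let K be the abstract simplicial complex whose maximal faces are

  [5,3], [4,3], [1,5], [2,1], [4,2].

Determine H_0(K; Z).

H_0 = Z.

Take the total order 1 < 2 < 3 < 4 < 5 on the vertex set. Then K (dimension 1) consists of the simplices:

  0-simplices (5): [1], [2], [3], [4], [5]
  1-simplices (5): [1,2], [1,5], [2,4], [3,4], [3,5]

giving chain groups C_0 ≅ Z^5, C_1 ≅ Z^5.

∂_1: C_1 → C_0 is given by ∂[p,q] = [q] − [p]. For instance
  ∂[3,5] = [5] − [3].
The 5×5 boundary matrix has rank 4 and Smith normal form diag(1,1,1,1).

Computing H_k = (kernel of ∂_k) / (image of ∂_{k+1}):

  H_0: rank C_0 − rank ∂_1 = 5 − 4 = 1, and the invariant factors of ∂_1 are all 1, so H_0 ≅ Z.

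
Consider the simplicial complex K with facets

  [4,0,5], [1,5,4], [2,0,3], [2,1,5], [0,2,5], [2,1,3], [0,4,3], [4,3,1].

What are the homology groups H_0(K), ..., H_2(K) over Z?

H_0 ≅ Z,  H_1 = 0,  H_2 ≅ Z.

K has 6 vertices, 12 edges, 8 triangles.
rank ∂_0 = 0, rank ∂_1 = 5 ⇒ b_0 = 6 − 0 − 5 = 1; all invariant factors of ∂_1 are 1 so no torsion. So H_0 = Z.
rank ∂_1 = 5, rank ∂_2 = 7 ⇒ b_1 = 12 − 5 − 7 = 0; all invariant factors of ∂_2 are 1 so no torsion. So H_1 = 0.
rank ∂_2 = 7, rank ∂_3 = 0 ⇒ b_2 = 8 − 7 − 0 = 1. So H_2 = Z.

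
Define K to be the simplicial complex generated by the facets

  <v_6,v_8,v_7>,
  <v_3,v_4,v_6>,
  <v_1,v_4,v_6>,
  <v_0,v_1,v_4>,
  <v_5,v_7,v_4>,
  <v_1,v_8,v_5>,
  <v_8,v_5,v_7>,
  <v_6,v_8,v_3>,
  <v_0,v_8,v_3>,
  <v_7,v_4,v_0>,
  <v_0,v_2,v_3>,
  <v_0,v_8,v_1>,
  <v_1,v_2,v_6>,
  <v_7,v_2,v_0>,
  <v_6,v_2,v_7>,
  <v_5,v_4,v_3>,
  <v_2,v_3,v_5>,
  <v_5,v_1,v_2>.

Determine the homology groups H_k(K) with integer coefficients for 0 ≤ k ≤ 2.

H_0 ≅ Z,  H_1 ≅ Z^2,  H_2 ≅ Z.

Fix the vertex order v_0 < v_1 < v_2 < v_3 < v_4 < v_5 < v_6 < v_7 < v_8 and write every simplex with vertices in increasing order. Then dim K = 2 and the simplices of K are:

  0-simplices (9): [v_0], [v_1], [v_2], [v_3], [v_4], [v_5], [v_6], [v_7], [v_8]
  1-simplices (27): (27 of them)
  2-simplices (18): (18 of them)

so the chain groups are C_0 ≅ Z^9, C_1 ≅ Z^27, C_2 ≅ Z^18.

Boundary ∂_1: C_1 → C_0 maps an edge to its endpoints' difference, ∂[p,q] = q − p.
As a 9×27 matrix over Z this has rank 8, with invariant factors (1,1,1,1,1,1,1,1).

Boundary ∂_2: C_2 → C_1 maps a triangle to the signed sum of its edges. For instance
  ∂[v_1,v_2,v_6] = [v_2,v_6] − [v_1,v_6] + [v_1,v_2],
  ∂[v_2,v_3,v_5] = [v_3,v_5] − [v_2,v_5] + [v_2,v_3].
As a 27×18 matrix over Z this has rank 17, with invariant factors (1,1,1,1,1,1,1,1,1,1,1,1,1,1,1,1,1).

From H_k ≅ ker(∂_k) / im(∂_{k+1}) we obtain:

  H_0: rank C_0 − rank ∂_1 = 9 − 8 = 1, and the invariant factors of ∂_1 are all 1, so H_0 = Z.
  H_1: rank ker ∂_1 − rank ∂_2 = (27 − 8) − 17 = 2, and the invariant factors of ∂_2 are all 1, so H_1 = Z^2.
  H_2: rank ker ∂_2 − rank ∂_3 = (18 − 17) − 0 = 1, and there is no ∂_3, so H_2 = Z.

As a check, the Euler characteristic is 9 − 27 + 18 = 0, which agrees with 1 − 2 + 1 = 0.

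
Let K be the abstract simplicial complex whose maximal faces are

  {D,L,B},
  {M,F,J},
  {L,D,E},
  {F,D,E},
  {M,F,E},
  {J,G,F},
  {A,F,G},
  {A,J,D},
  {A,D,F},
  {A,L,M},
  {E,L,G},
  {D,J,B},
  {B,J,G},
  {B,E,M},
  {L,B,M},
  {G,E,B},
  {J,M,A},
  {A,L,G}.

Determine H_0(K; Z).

Order the vertices as A < B < D < E < F < G < J < L < M. Listing each simplex with vertices in this order, K has dimension 2 with simplices:

  0-simplices (9): A, B, D, E, F, G, J, L, M
  1-simplices (27): AD, AF, AG, AJ, AL, AM, BD, BE, BG, BJ, BL, BM, DE, DF, DJ, DL, EF, EG, EL, EM, FG, FJ, FM, GJ, GL, JM, LM
  2-simplices (18): ADF, ADJ, AFG, AGL, AJM, ALM, BDJ, BDL, BEG, BEM, BGJ, BLM, DEF, DEL, EFM, EGL, FGJ, FJM

Hence C_0 ≅ Z^9, C_1 ≅ Z^27, C_2 ≅ Z^18.

Boundary ∂_1: C_1 → C_0 maps an edge to its endpoints' difference, ∂[p,q] = q − p. For instance
  ∂AF = F − A.
This gives a 9×27 integer matrix of rank 8; reducing to Smith normal form yields diagonal entries (1,1,1,1,1,1,1,1).

The boundary map ∂_2: C_2 → C_1 maps a triangle to the signed sum of its edges. For instance
  ∂ADF = DF − AF + AD,
  ∂ALM = LM − AM + AL.
The resulting 27×18 matrix has rank 18, and its Smith normal form has invariant factors (1,1,1,1,1,1,1,1,1,1,1,1,1,1,1,1,1,2).

Now H_k = ker ∂_k / im ∂_{k+1}, so:

  H_0: rank C_0 − rank ∂_1 = 9 − 8 = 1, and the invariant factors of ∂_1 are all 1, so H_0 = Z.

H_0 = Z.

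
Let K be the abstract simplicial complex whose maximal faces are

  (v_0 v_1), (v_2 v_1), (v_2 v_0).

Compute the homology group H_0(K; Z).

Order the vertices as v_0 < v_1 < v_2. Listing each simplex with vertices in this order, K has dimension 1 with simplices:

  0-simplices (3): [v_0], [v_1], [v_2]
  1-simplices (3): [v_0,v_1], [v_0,v_2], [v_1,v_2]

so the chain groups are C_0 ≅ Z^3, C_1 ≅ Z^3.

The boundary map ∂_1: C_1 → C_0 is given by ∂[p,q] = [q] − [p]. For instance
  ∂[v_0,v_2] = [v_2] − [v_0].
The resulting 3×3 matrix has rank 2, and its Smith normal form has invariant factors (1,1).

From H_k ≅ ker(∂_k) / im(∂_{k+1}) we obtain:

  H_0: rank C_0 − rank ∂_1 = 3 − 2 = 1, and the invariant factors of ∂_1 are all 1, so H_0 = Z.

(K is a triangulation of the circle S^1.)

H_0 ≅ Z.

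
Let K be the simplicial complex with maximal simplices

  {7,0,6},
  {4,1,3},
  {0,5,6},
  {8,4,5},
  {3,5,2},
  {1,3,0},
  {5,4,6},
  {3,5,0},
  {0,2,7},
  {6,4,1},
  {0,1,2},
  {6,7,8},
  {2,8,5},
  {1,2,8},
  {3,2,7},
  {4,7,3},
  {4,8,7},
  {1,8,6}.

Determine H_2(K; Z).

We work with the vertex ordering 0 < 1 < 2 < 3 < 4 < 5 < 6 < 7 < 8. The simplices of K, each written with vertices in increasing order, are:

  0-simplices (9): [0], [1], [2], [3], [4], [5], [6], [7], [8]
  1-simplices (27): (27 of them)
  2-simplices (18): [0,1,2], [0,1,3], [0,2,7], [0,3,5], [0,5,6], [0,6,7], [1,2,8], [1,3,4], [1,4,6], [1,6,8], [2,3,5], [2,3,7], [2,5,8], [3,4,7], [4,5,6], [4,5,8], [4,7,8], [6,7,8]

Hence C_0 ≅ Z^9, C_1 ≅ Z^27, C_2 ≅ Z^18.

Boundary ∂_1: C_1 → C_0 sends each edge [p,q] (with p < q) to q − p. For instance
  ∂[2,8] = [8] − [2].
As a 9×27 matrix over Z this has rank 8, with invariant factors (1,1,1,1,1,1,1,1).

∂_2: C_2 → C_1 sends each 2-simplex [p,q,r] to [q,r] − [p,r] + [p,q]. For instance
  ∂[0,2,7] = [2,7] − [0,7] + [0,2],
  ∂[4,5,6] = [5,6] − [4,6] + [4,5].
The 27×18 boundary matrix has rank 18 and Smith normal form diag(1,1,1,1,1,1,1,1,1,1,1,1,1,1,1,1,1,2).

Computing H_k = (kernel of ∂_k) / (image of ∂_{k+1}):

  H_2: rank ker ∂_2 − rank ∂_3 = (18 − 18) − 0 = 0, and there is no ∂_3, so H_2 = 0.

H_2 ≅ 0.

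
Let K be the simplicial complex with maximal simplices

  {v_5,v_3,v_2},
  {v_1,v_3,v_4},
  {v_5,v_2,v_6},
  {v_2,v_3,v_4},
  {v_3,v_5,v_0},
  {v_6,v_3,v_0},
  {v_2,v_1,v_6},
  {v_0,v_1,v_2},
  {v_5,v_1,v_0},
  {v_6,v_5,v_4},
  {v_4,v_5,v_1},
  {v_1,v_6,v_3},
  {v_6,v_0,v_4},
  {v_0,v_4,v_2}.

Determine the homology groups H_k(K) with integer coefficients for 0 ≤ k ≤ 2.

H_0 ≅ Z,  H_1 ≅ Z^2,  H_2 ≅ Z.

We work with the vertex ordering v_0 < v_1 < v_2 < v_3 < v_4 < v_5 < v_6. The simplices of K, each written with vertices in increasing order, are:

  0-simplices (7): [v_0], [v_1], [v_2], [v_3], [v_4], [v_5], [v_6]
  1-simplices (21): (21 of them)
  2-simplices (14): (14 of them)

giving chain groups C_0 ≅ Z^7, C_1 ≅ Z^21, C_2 ≅ Z^14.

Boundary ∂_1: C_1 → C_0 maps an edge to its endpoints' difference, ∂[p,q] = q − p.
As a 7×21 matrix over Z this has rank 6, with invariant factors (1,1,1,1,1,1).

Boundary ∂_2: C_2 → C_1 maps a triangle to the signed sum of its edges. For instance
  ∂[v_1,v_2,v_6] = [v_2,v_6] − [v_1,v_6] + [v_1,v_2],
  ∂[v_0,v_3,v_6] = [v_3,v_6] − [v_0,v_6] + [v_0,v_3].
As a 21×14 matrix over Z this has rank 13, with invariant factors (1,1,1,1,1,1,1,1,1,1,1,1,1).

From H_k ≅ ker(∂_k) / im(∂_{k+1}) we obtain:

  H_0: rank C_0 − rank ∂_1 = 7 − 6 = 1, and the invariant factors of ∂_1 are all 1, so H_0 ≅ Z.
  H_1: rank ker ∂_1 − rank ∂_2 = (21 − 6) − 13 = 2, and the invariant factors of ∂_2 are all 1, so H_1 ≅ Z^2.
  H_2: rank ker ∂_2 − rank ∂_3 = (14 − 13) − 0 = 1, and there is no ∂_3, so H_2 ≅ Z.

As a check, the Euler characteristic is 7 − 21 + 14 = 0, which agrees with 1 − 2 + 1 = 0.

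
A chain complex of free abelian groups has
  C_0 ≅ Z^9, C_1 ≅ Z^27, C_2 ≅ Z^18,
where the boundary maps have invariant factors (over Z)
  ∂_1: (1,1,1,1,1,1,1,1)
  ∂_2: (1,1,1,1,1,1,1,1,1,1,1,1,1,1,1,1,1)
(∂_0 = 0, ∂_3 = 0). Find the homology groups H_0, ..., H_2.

H_0: b_0 = 9 − 0 − 8 = 1; torsion from ∂_1 factors > 1: none. So H_0 ≅ Z.
H_1: b_1 = 27 − 8 − 17 = 2; torsion from ∂_2 factors > 1: none. So H_1 ≅ Z^2.
H_2: b_2 = 18 − 17 − 0 = 1; torsion from ∂_3 factors > 1: none. So H_2 ≅ Z.

H_0 ≅ Z,  H_1 ≅ Z^2,  H_2 ≅ Z.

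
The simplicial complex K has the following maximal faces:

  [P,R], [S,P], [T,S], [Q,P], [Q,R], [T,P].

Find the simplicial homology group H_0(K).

Take the total order P < Q < R < S < T on the vertex set. Then K (dimension 1) consists of the simplices:

  0-simplices (5): P, Q, R, S, T
  1-simplices (6): PQ, PR, PS, PT, QR, ST

giving chain groups C_0 ≅ Z^5, C_1 ≅ Z^6.

The boundary map ∂_1: C_1 → C_0 maps an edge to its endpoints' difference, ∂[p,q] = q − p.
The resulting 5×6 matrix has rank 4, and its Smith normal form has invariant factors (1,1,1,1).

Reading off H_k = ker ∂_k / im ∂_{k+1}:

  H_0: rank C_0 − rank ∂_1 = 5 − 4 = 1, and the invariant factors of ∂_1 are all 1, so H_0 = Z.

H_0 = Z.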